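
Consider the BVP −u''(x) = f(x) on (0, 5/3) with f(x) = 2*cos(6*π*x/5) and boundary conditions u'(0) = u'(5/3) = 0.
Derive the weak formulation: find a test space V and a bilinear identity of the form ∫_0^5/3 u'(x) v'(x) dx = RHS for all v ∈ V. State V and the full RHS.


V = H^1(0, 5/3) (no boundary constraint on v; u is determined up to an additive constant); weak form: ∫_0^5/3 u'v' dx = ∫_0^5/3 (2*cos(6*π*x/5)) v dx for all v ∈ V.

Multiply both sides by a test function v and integrate from 0 to 5/3:
  ∫_0^5/3 −u''(x) v(x) dx = ∫_0^5/3 f(x) v(x) dx.
Integrate the LHS by parts once:
  ∫_0^5/3 −u'' v dx = −[u'(x) v(x)]_0^5/3 + ∫_0^5/3 u'(x) v'(x) dx.
Thus ∫_0^5/3 u'(x) v'(x) dx = ∫_0^5/3 f(x) v(x) dx + [u'(x) v(x)]_0^5/3.
Choose V so that boundary terms are either known or forced to vanish.
u has homogeneous Neumann: u'(0) = u'(5/3) = 0. So [u' v]_0^5/3 = 0·v(5/3) − 0·v(0) = 0 for any v; take V = H^1(0, 5/3).
Weak formulation: find u (satisfying any essential BC) such that ∫_0^5/3 u'(x) v'(x) dx = ∫_0^5/3 f v dx for all v ∈ V (homogeneous Neumann, so boundary terms vanish).
Substituting f(x) = 2*cos(6*π*x/5), the right-hand side is ∫_0^5/3 (2*cos(6*π*x/5)) v dx.
Compatibility check (pure Neumann): taking v ≡ 1 ∈ V gives 0 = ∫_0^5/3 f dx + (0) − (0), i.e. ∫_0^5/3 f dx must equal u'(0) − u'(5/3) = 0. Indeed ∫_0^5/3 (2*cos(6*π*x/5)) dx = 0, so the data are compatible. The solution is then unique only up to an additive constant (fix it e.g. by requiring ∫_0^5/3 u dx = 0).


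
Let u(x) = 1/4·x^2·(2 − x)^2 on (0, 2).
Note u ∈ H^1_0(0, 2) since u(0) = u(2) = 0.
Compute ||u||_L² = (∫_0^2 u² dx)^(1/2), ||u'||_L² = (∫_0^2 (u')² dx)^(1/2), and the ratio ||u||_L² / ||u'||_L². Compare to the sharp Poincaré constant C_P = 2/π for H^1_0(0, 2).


||u||_L² / ||u'||_L² = sqrt(3)/3 < C_P = 2/π.

u(x) = 1/4·x^2·(2 − x)^2, so u'(x) = x*(x - 2)*(x - 1).
u(x) = 1/4·x^2·(2 − x)^2 vanishes at x = 0 and x = 2, so u ∈ H^1_0(0, 2). Differentiate via the product rule and integrate the resulting polynomials term by term.
  ∫_0^2 u² dx = ∫_0^2 (x^8/16 - x^7/2 + 3*x^6/2 - 2*x^5 + x^4) dx. Term by term:
    ∫_0^2 x^8/16 dx = 32/9;  ∫_0^2 -x^7/2 dx = -16;  ∫_0^2 3*x^6/2 dx = 192/7;
    ∫_0^2 -2*x^5 dx = -64/3;  ∫_0^2 x^4 dx = 32/5.
  Sum: 32/9 − 16 + 192/7 − 64/3 + 32/5 = 16/315.
  ∫_0^2 (u')² dx = ∫_0^2 (x^6 - 6*x^5 + 13*x^4 - 12*x^3 + 4*x^2) dx. Term by term:
    ∫_0^2 x^6 dx = 128/7;  ∫_0^2 -6*x^5 dx = -64;  ∫_0^2 13*x^4 dx = 416/5;
    ∫_0^2 -12*x^3 dx = -48;  ∫_0^2 4*x^2 dx = 32/3.
  Sum: 128/7 − 64 + 416/5 − 48 + 32/3 = 16/105.
∫_0^2 u² dx = 16/315, so ||u||_L² = 4*sqrt(35)/105.
∫_0^2 (u')² dx = 16/105, so ||u'||_L² = 4*sqrt(105)/105.
Ratio ||u||_L² / ||u'||_L² = sqrt(3)/3.
Sharp Poincaré constant on H^1_0(0, 2) is C_P = L/π = 2/π, achieved by sin(π/2·x).
A polynomial bump cannot attain the sharp Poincaré constant (only the first sine eigenfunction does), so the ratio is strictly less than C_P, consistent with ||u||_L² ≤ C_P ||u'||_L².


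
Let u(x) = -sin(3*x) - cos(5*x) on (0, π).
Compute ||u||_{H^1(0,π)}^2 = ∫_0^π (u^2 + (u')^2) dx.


||u||_{H^1(0,π)}^2 = 18*π

u'(x) = 5*sin(5*x) - 3*cos(3*x).
Expand u² and (u')² and integrate term by term on (0, π), using: for integers n ≥ 1, ∫_0^π sin²(nx) dx = ∫_0^π cos²(nx) dx = π/2; for n ≠ n', ∫_0^π sin(nx)sin(n'x) dx = ∫_0^π cos(nx)cos(n'x) dx = 0; and by product-to-sum, ∫_0^π sin(nx)cos(n'x) dx = ½∫_0^π [sin((n+n')x) + sin((n−n')x)] dx, which is 0 when n+n' is even and 2n/(n²−n'²) when n+n' is odd (it need not vanish on (0, π)).
  u² squared terms: (-1)²·∫cos(5x)² dx = 1·π/2 = π/2;  (-1)²·∫sin(3x)² dx = 1·π/2 = π/2.
  u² cross terms: 2·(-1)·(-1)·∫cos(5x)·sin(3x) dx = 2·(0) = 0.
  So ∫_0^π u² dx = π/2 + π/2 + 0 = π.
  (u')² squared terms: (-3)²·∫cos(3x)² dx = 9·π/2 = 9*π/2;  (5)²·∫sin(5x)² dx = 25·π/2 = 25*π/2.
  (u')² cross terms: 2·(-3)·(5)·∫cos(3x)·sin(5x) dx = -30·(0) = 0.
  So ∫_0^π (u')² dx = 9*π/2 + 25*π/2 + 0 = 17*π.
||u||_{H^1}^2 = (π) + (17*π) = 18*π.


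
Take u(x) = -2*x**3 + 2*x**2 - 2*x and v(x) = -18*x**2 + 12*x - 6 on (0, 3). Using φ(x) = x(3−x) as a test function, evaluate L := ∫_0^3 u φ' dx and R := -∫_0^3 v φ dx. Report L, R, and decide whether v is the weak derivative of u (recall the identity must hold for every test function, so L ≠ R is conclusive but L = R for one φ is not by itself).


LHS = 549/10, RHS = 1647/10. No, v is not the weak derivative of u.

u(x) = -2*x**3 + 2*x**2 - 2*x, classical derivative u'(x) = -6*x**2 + 4*x - 2.
φ(x) = x(3−x), so φ'(x) = 3 - 2*x.
Note φ(0) = φ(3) = 0, so the boundary term u·φ vanishes.
LHS = ∫_0^3 u(x) φ'(x) dx = ∫_0^3 (4*x^4 - 10*x^3 + 10*x^2 - 6*x) dx. Term by term:
  ∫_0^3 4*x^4 dx = 972/5;  ∫_0^3 -10*x^3 dx = -405/2;  ∫_0^3 10*x^2 dx = 90;
  ∫_0^3 -6*x dx = -27.
Sum: 972/5 − 405/2 + 90 − 27 = 549/10.
So LHS = 549/10.
∫_0^3 v(x) φ(x) dx = ∫_0^3 (18*x^4 - 66*x^3 + 42*x^2 - 18*x) dx. Term by term:
  ∫_0^3 18*x^4 dx = 4374/5;  ∫_0^3 -66*x^3 dx = -2673/2;  ∫_0^3 42*x^2 dx = 378;
  ∫_0^3 -18*x dx = -81.
Sum: 4374/5 − 2673/2 + 378 − 81 = -1647/10.
So RHS = -∫_0^3 v(x) φ(x) dx = 1647/10.
LHS − RHS = -549/5 ≠ 0, so the identity fails.
(For a valid weak derivative the identity must hold for EVERY test function, in particular this one. The failure shows v is NOT the weak derivative of u.)
Correct weak derivative would be u'(x) = -6*x**2 + 4*x - 2.


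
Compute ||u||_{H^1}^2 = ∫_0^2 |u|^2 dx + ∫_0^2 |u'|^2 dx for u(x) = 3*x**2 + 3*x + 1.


||u||_{H^1}^2 = 1848/5

The H^1 norm (squared) on an interval (0, L) is
  ||u||_{H^1}^2 = ∫_0^L u(x)^2 dx + ∫_0^L u'(x)^2 dx.
Compute u'(x) = 6*x + 3.
Then u(x)^2 = 9*x**4 + 18*x**3 + 15*x**2 + 6*x + 1 and u'(x)^2 = 36*x**2 + 36*x + 9.
Integrate each monomial from 0 to 2 using ∫_0^2 c·x^n dx = c·2^(n+1)/(n+1):
  ∫_0^2 u(x)^2 dx = ∫_0^2 (9*x^4 + 18*x^3 + 15*x^2 + 6*x + 1) dx. Term by term:
    ∫_0^2 9*x^4 dx = 288/5;  ∫_0^2 18*x^3 dx = 72;  ∫_0^2 15*x^2 dx = 40;
    ∫_0^2 6*x dx = 12;  ∫_0^2 1 dx = 2.
  Sum: 288/5 + 72 + 40 + 12 + 2 = 918/5.
  ∫_0^2 u'(x)^2 dx = ∫_0^2 (36*x^2 + 36*x + 9) dx. Term by term:
    ∫_0^2 36*x^2 dx = 96;  ∫_0^2 36*x dx = 72;  ∫_0^2 9 dx = 18.
  Sum: 96 + 72 + 18 = 186.
Adding: ||u||_{H^1}^2 = 918/5 + 186 = 1848/5.


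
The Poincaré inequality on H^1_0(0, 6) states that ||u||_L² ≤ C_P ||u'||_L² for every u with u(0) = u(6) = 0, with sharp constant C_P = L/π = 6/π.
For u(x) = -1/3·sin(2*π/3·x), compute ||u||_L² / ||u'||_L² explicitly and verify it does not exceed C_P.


||u||_L² / ||u'||_L² = 3/(2*π) < C_P = 6/π.

u(x) = -1/3·sin(2*π/3·x), so u'(x) = -2*π*cos(2*π*x/3)/9.
Writing u(x) = A·sin(kπx/L) with A = -1/3 and k = 4, use ∫_0^L sin²(kπx/L) dx = L/2 and ∫_0^L cos²(kπx/L) dx = L/2.
u² = 1/9·sin²(2*π/3·x) and (u')² = 4*π^2/81·cos²(2*π/3·x), and each of sin², cos² integrates to L/2 = 3 over (0, 6).
∫_0^6 u² dx = 1/3, so ||u||_L² = sqrt(3)/3.
∫_0^6 (u')² dx = 4*π^2/27, so ||u'||_L² = 2*sqrt(3)*π/9.
Ratio ||u||_L² / ||u'||_L² = 3/(2*π).
Sharp Poincaré constant on H^1_0(0, 6) is C_P = L/π = 6/π, achieved by sin(π/6·x).
This is the k = 4 harmonic; the ratio L/(kπ) is strictly less than C_P = L/π, consistent with the sharp inequality ||u||_L² ≤ C_P ||u'||_L².


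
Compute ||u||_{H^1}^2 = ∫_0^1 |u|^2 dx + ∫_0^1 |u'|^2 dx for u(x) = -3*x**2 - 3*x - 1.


||u||_{H^1}^2 = 543/10

The H^1 norm (squared) on an interval (0, L) is
  ||u||_{H^1}^2 = ∫_0^L u(x)^2 dx + ∫_0^L u'(x)^2 dx.
Compute u'(x) = -6*x - 3.
Then u(x)^2 = 9*x**4 + 18*x**3 + 15*x**2 + 6*x + 1 and u'(x)^2 = 36*x**2 + 36*x + 9.
Integrate each monomial from 0 to 1 using ∫_0^1 c·x^n dx = c·1^(n+1)/(n+1):
  ∫_0^1 u(x)^2 dx = ∫_0^1 (9*x^4 + 18*x^3 + 15*x^2 + 6*x + 1) dx. Term by term:
    ∫_0^1 9*x^4 dx = 9/5;  ∫_0^1 18*x^3 dx = 9/2;  ∫_0^1 15*x^2 dx = 5;
    ∫_0^1 6*x dx = 3;  ∫_0^1 1 dx = 1.
  Sum: 9/5 + 9/2 + 5 + 3 + 1 = 153/10.
  ∫_0^1 u'(x)^2 dx = ∫_0^1 (36*x^2 + 36*x + 9) dx. Term by term:
    ∫_0^1 36*x^2 dx = 12;  ∫_0^1 36*x dx = 18;  ∫_0^1 9 dx = 9.
  Sum: 12 + 18 + 9 = 39.
Adding: ||u||_{H^1}^2 = 153/10 + 39 = 543/10.


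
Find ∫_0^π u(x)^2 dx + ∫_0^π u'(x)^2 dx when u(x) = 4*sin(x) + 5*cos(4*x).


||u||_{H^1(0,π)}^2 = -272/3 + 457*π/2

u'(x) = -20*sin(4*x) + 4*cos(x).
Expand u² and (u')² and integrate term by term on (0, π), using: for integers n ≥ 1, ∫_0^π sin²(nx) dx = ∫_0^π cos²(nx) dx = π/2; for n ≠ n', ∫_0^π sin(nx)sin(n'x) dx = ∫_0^π cos(nx)cos(n'x) dx = 0; and by product-to-sum, ∫_0^π sin(nx)cos(n'x) dx = ½∫_0^π [sin((n+n')x) + sin((n−n')x)] dx, which is 0 when n+n' is even and 2n/(n²−n'²) when n+n' is odd (it need not vanish on (0, π)).
  u² squared terms: (4)²·∫sin(x)² dx = 16·π/2 = 8*π;  (5)²·∫cos(4x)² dx = 25·π/2 = 25*π/2.
  u² cross terms: 2·(4)·(5)·∫sin(x)·cos(4x) dx = 40·(-2/15) = -16/3.
  So ∫_0^π u² dx = 8*π + 25*π/2 − 16/3 = -16/3 + 41*π/2.
  (u')² squared terms: (-20)²·∫sin(4x)² dx = 400·π/2 = 200*π;  (4)²·∫cos(x)² dx = 16·π/2 = 8*π.
  (u')² cross terms: 2·(-20)·(4)·∫sin(4x)·cos(x) dx = -160·(8/15) = -256/3.
  So ∫_0^π (u')² dx = 200*π + 8*π − 256/3 = -256/3 + 208*π.
||u||_{H^1}^2 = (-16/3 + 41*π/2) + (-256/3 + 208*π) = -272/3 + 457*π/2.


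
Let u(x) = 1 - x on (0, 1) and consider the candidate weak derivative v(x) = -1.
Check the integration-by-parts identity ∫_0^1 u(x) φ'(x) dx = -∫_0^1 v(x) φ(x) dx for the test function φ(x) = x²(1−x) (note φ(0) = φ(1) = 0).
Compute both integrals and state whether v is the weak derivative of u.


LHS = 1/12, RHS = 1/12. Yes, v = u' weakly.

u(x) = 1 - x, classical derivative u'(x) = -1.
φ(x) = x²(1−x), so φ'(x) = x*(2 - 3*x).
Note φ(0) = φ(1) = 0, so the boundary term u·φ vanishes.
LHS = ∫_0^1 u(x) φ'(x) dx = ∫_0^1 (3*x^3 - 5*x^2 + 2*x) dx. Term by term:
  ∫_0^1 3*x^3 dx = 3/4;  ∫_0^1 -5*x^2 dx = -5/3;  ∫_0^1 2*x dx = 1.
Sum: 3/4 − 5/3 + 1 = 1/12.
So LHS = 1/12.
∫_0^1 v(x) φ(x) dx = ∫_0^1 (x^3 - x^2) dx. Term by term:
  ∫_0^1 x^3 dx = 1/4;  ∫_0^1 -x^2 dx = -1/3.
Sum: 1/4 − 1/3 = -1/12.
So RHS = -∫_0^1 v(x) φ(x) dx = 1/12.
LHS = RHS, so the identity holds for this test φ.
Moreover u is smooth here and v(x) = u'(x) = -1 pointwise, so the identity holds for every test function. Hence v is the weak derivative of u.


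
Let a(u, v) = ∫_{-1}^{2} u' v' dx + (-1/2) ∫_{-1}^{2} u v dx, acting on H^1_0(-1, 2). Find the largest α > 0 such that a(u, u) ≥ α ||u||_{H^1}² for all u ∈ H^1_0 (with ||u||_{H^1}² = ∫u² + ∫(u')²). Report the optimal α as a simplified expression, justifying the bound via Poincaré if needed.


α = (-9/2 + π^2)/(9 + π^2)

Coercivity of a(·,·) on H^1_0(-1, 2) means a(u, u) ≥ α ||u||_{H^1}² for every u ∈ H^1_0.
The interval has length L = 3, and Poincaré/coercivity depend only on L. Here a(u, u) = ∫(u')² + (-1/2)·∫u².
Here c = -1/2 < 0 with |c| < (π/L)² = π^2/9, so coercivity still holds. The condition a(u,u) ≥ α||u||_{H^1}² reads (1−α)∫(u')² ≥ (α−c)∫u². Any admissible α is ≤ 1 (rapidly oscillating u have ∫u²/∫(u')² → 0), and α = 1 would force 0 ≥ (1−c)∫u², impossible since c < 1; so 1−α > 0. By the sharp Poincaré inequality on H^1_0 of an interval of length L, ∫(u')² ≥ (π/L)²∫u² with equality for the first sine mode sin(π(x−x₀)/L) (x₀ the left endpoint), so the inequality holds for all u iff (1−α)(π/L)² ≥ α − c, i.e. α ≤ ((π/L)² + c)/((π/L)² + 1) = (1 + c(L/π)²)/(1 + (L/π)²). (Direct route, valid since c ≤ 0: Poincaré gives c∫u² ≥ c(L/π)²∫(u')², so a(u,u) ≥ (1 + c(L/π)²)∫(u')², while ||u||_{H^1}² ≤ (1 + (L/π)²)∫(u')²; dividing yields the same α.) With (π/L)² = π^2/9 and c = -1/2, the largest admissible constant is α = ((π/L)² + c)/((π/L)² + 1).
Simplifying, α = (-9/2 + π^2)/(9 + π^2).


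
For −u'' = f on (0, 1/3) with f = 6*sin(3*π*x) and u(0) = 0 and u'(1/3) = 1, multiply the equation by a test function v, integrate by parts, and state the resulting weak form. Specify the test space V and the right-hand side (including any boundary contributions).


V = {v ∈ H^1(0, 1/3) : v(0) = 0} (test functions vanish at x = 0 where u is specified); weak form: ∫_0^1/3 u'v' dx = ∫_0^1/3 (6*sin(3*π*x)) v dx + v(1/3) for all v ∈ V.

Multiply both sides by a test function v and integrate from 0 to 1/3:
  ∫_0^1/3 −u''(x) v(x) dx = ∫_0^1/3 f(x) v(x) dx.
Integrate the LHS by parts once:
  ∫_0^1/3 −u'' v dx = −[u'(x) v(x)]_0^1/3 + ∫_0^1/3 u'(x) v'(x) dx.
Thus ∫_0^1/3 u'(x) v'(x) dx = ∫_0^1/3 f(x) v(x) dx + [u'(x) v(x)]_0^1/3.
Choose V so that boundary terms are either known or forced to vanish.
Mixed BC: u(0) = 0 (Dirichlet) and u'(1/3) = 1 (Neumann). Define V = {v ∈ H^1(0, 1/3) : v(0) = 0}. Then [u' v]_0^1/3 = u'(1/3)·v(1/3) − u'(0)·0 = v(1/3).
Weak formulation: find u (satisfying any essential BC) such that ∫_0^1/3 u'(x) v'(x) dx = ∫_0^1/3 f v dx + v(1/3) for all v ∈ V (Dirichlet at 0 absorbed into V; Neumann datum at x = 1/3 contributes the boundary term).
Substituting f(x) = 6*sin(3*π*x), the right-hand side is ∫_0^1/3 (6*sin(3*π*x)) v dx + v(1/3).


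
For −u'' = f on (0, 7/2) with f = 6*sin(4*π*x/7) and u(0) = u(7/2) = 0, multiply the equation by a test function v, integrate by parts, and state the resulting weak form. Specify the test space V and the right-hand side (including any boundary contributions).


V = H^1_0(0, 7/2) (so v(0) = v(7/2) = 0); weak form: ∫_0^7/2 u'v' dx = ∫_0^7/2 (6*sin(4*π*x/7)) v dx for all v ∈ V.

Multiply both sides by a test function v and integrate from 0 to 7/2:
  ∫_0^7/2 −u''(x) v(x) dx = ∫_0^7/2 f(x) v(x) dx.
Integrate the LHS by parts once:
  ∫_0^7/2 −u'' v dx = −[u'(x) v(x)]_0^7/2 + ∫_0^7/2 u'(x) v'(x) dx.
Thus ∫_0^7/2 u'(x) v'(x) dx = ∫_0^7/2 f(x) v(x) dx + [u'(x) v(x)]_0^7/2.
Choose V so that boundary terms are either known or forced to vanish.
u is Dirichlet: u(0) = u(7/2) = 0. Let V = H^1_0(0, 7/2); then v(0) = v(7/2) = 0, and [u' v]_0^7/2 = 0.
Weak formulation: find u (satisfying any essential BC) such that ∫_0^7/2 u'(x) v'(x) dx = ∫_0^7/2 f v dx for all v ∈ V.
Substituting f(x) = 6*sin(4*π*x/7), the right-hand side is ∫_0^7/2 (6*sin(4*π*x/7)) v dx.


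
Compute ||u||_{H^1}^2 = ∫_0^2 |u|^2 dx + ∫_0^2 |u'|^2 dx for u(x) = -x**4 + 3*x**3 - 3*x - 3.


||u||_{H^1}^2 = 11224/315

The H^1 norm (squared) on an interval (0, L) is
  ||u||_{H^1}^2 = ∫_0^L u(x)^2 dx + ∫_0^L u'(x)^2 dx.
Compute u'(x) = -4*x**3 + 9*x**2 - 3.
Then u(x)^2 = x**8 - 6*x**7 + 9*x**6 + 6*x**5 - 12*x**4 - 18*x**3 + 9*x**2 + 18*x + 9 and u'(x)^2 = 16*x**6 - 72*x**5 + 81*x**4 + 24*x**3 - 54*x**2 + 9.
Integrate each monomial from 0 to 2 using ∫_0^2 c·x^n dx = c·2^(n+1)/(n+1):
  ∫_0^2 u(x)^2 dx = ∫_0^2 (x^8 - 6*x^7 + 9*x^6 + 6*x^5 - 12*x^4 - 18*x^3 + 9*x^2 + 18*x + 9) dx. Term by term:
    ∫_0^2 x^8 dx = 512/9;  ∫_0^2 -6*x^7 dx = -192;  ∫_0^2 9*x^6 dx = 1152/7;
    ∫_0^2 6*x^5 dx = 64;  ∫_0^2 -12*x^4 dx = -384/5;  ∫_0^2 -18*x^3 dx = -72;
    ∫_0^2 9*x^2 dx = 24;  ∫_0^2 18*x dx = 36;  ∫_0^2 9 dx = 18.
  Sum: 512/9 − 192 + 1152/7 + 64 − 384/5 − 72 + 24 + 36 + 18 = 7138/315.
  ∫_0^2 u'(x)^2 dx = ∫_0^2 (16*x^6 - 72*x^5 + 81*x^4 + 24*x^3 - 54*x^2 + 9) dx. Term by term:
    ∫_0^2 16*x^6 dx = 2048/7;  ∫_0^2 -72*x^5 dx = -768;  ∫_0^2 81*x^4 dx = 2592/5;
    ∫_0^2 24*x^3 dx = 96;  ∫_0^2 -54*x^2 dx = -144;  ∫_0^2 9 dx = 18.
  Sum: 2048/7 − 768 + 2592/5 + 96 − 144 + 18 = 454/35.
Adding: ||u||_{H^1}^2 = 7138/315 + 454/35 = 11224/315.


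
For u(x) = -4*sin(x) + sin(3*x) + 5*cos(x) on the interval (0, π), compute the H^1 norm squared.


||u||_{H^1(0,π)}^2 = 46*π

u'(x) = -5*sin(x) - 4*cos(x) + 3*cos(3*x).
Expand u² and (u')² and integrate term by term on (0, π), using: for integers n ≥ 1, ∫_0^π sin²(nx) dx = ∫_0^π cos²(nx) dx = π/2; for n ≠ n', ∫_0^π sin(nx)sin(n'x) dx = ∫_0^π cos(nx)cos(n'x) dx = 0; and by product-to-sum, ∫_0^π sin(nx)cos(n'x) dx = ½∫_0^π [sin((n+n')x) + sin((n−n')x)] dx, which is 0 when n+n' is even and 2n/(n²−n'²) when n+n' is odd (it need not vanish on (0, π)).
  u² squared terms: (-4)²·∫sin(x)² dx = 16·π/2 = 8*π;  (5)²·∫cos(x)² dx = 25·π/2 = 25*π/2;  (1)²·∫sin(3x)² dx = 1·π/2 = π/2.
  u² cross terms: 2·(-4)·(5)·∫sin(x)·cos(x) dx = -40·(0) = 0;  2·(-4)·(1)·∫sin(x)·sin(3x) dx = -8·(0) = 0;  2·(5)·(1)·∫cos(x)·sin(3x) dx = 10·(0) = 0.
  So ∫_0^π u² dx = 8*π + 25*π/2 + π/2 + 0 + 0 + 0 = 21*π.
  (u')² squared terms: (-5)²·∫sin(x)² dx = 25·π/2 = 25*π/2;  (-4)²·∫cos(x)² dx = 16·π/2 = 8*π;  (3)²·∫cos(3x)² dx = 9·π/2 = 9*π/2.
  (u')² cross terms: 2·(-5)·(-4)·∫sin(x)·cos(x) dx = 40·(0) = 0;  2·(-5)·(3)·∫sin(x)·cos(3x) dx = -30·(0) = 0;  2·(-4)·(3)·∫cos(x)·cos(3x) dx = -24·(0) = 0.
  So ∫_0^π (u')² dx = 25*π/2 + 8*π + 9*π/2 + 0 + 0 + 0 = 25*π.
||u||_{H^1}^2 = (21*π) + (25*π) = 46*π.


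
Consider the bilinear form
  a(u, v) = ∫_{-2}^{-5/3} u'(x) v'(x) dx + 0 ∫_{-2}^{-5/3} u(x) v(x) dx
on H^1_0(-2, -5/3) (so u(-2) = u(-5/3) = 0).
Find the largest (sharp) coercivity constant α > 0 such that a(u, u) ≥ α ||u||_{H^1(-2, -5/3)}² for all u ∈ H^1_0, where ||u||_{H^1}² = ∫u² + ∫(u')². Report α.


α = 9*π^2/(1 + 9*π^2)

Coercivity of a(·,·) on H^1_0(-2, -5/3) means a(u, u) ≥ α ||u||_{H^1}² for every u ∈ H^1_0.
The interval has length L = 1/3, and Poincaré/coercivity depend only on L. Here a(u, u) = ∫(u')² + (0)·∫u².
Here c = 0, so a(u,u) = ∫(u')² alone. The condition a(u,u) ≥ α||u||_{H^1}² reads (1−α)∫(u')² ≥ (α−c)∫u². Any admissible α is ≤ 1 (rapidly oscillating u have ∫u²/∫(u')² → 0), and α = 1 would force 0 ≥ (1−c)∫u², impossible since c < 1; so 1−α > 0. By the sharp Poincaré inequality on H^1_0 of an interval of length L, ∫(u')² ≥ (π/L)²∫u² with equality for the first sine mode sin(π(x−x₀)/L) (x₀ the left endpoint), so the inequality holds for all u iff (1−α)(π/L)² ≥ α − c, i.e. α ≤ ((π/L)² + c)/((π/L)² + 1) = (1 + c(L/π)²)/(1 + (L/π)²). (Direct route, valid since c ≤ 0: Poincaré gives c∫u² ≥ c(L/π)²∫(u')², so a(u,u) ≥ (1 + c(L/π)²)∫(u')², while ||u||_{H^1}² ≤ (1 + (L/π)²)∫(u')²; dividing yields the same α.) With (π/L)² = 9*π^2 and c = 0, the largest admissible constant is α = ((π/L)² + c)/((π/L)² + 1).
Simplifying, α = 9*π^2/(1 + 9*π^2).


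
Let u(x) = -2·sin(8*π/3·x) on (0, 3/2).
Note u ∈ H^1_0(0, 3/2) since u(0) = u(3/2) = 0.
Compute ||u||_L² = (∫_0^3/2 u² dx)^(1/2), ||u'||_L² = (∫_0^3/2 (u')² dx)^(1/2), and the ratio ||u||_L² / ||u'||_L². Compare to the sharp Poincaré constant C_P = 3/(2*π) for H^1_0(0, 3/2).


||u||_L² / ||u'||_L² = 3/(8*π) < C_P = 3/(2*π).

u(x) = -2·sin(8*π/3·x), so u'(x) = -16*π*cos(8*π*x/3)/3.
Writing u(x) = A·sin(kπx/L) with A = -2 and k = 4, use ∫_0^L sin²(kπx/L) dx = L/2 and ∫_0^L cos²(kπx/L) dx = L/2.
u² = 4·sin²(8*π/3·x) and (u')² = 256*π^2/9·cos²(8*π/3·x), and each of sin², cos² integrates to L/2 = 3/4 over (0, 3/2).
∫_0^3/2 u² dx = 3, so ||u||_L² = sqrt(3).
∫_0^3/2 (u')² dx = 64*π^2/3, so ||u'||_L² = 8*sqrt(3)*π/3.
Ratio ||u||_L² / ||u'||_L² = 3/(8*π).
Sharp Poincaré constant on H^1_0(0, 3/2) is C_P = L/π = 3/(2*π), achieved by sin(2*π/3·x).
This is the k = 4 harmonic; the ratio L/(kπ) is strictly less than C_P = L/π, consistent with the sharp inequality ||u||_L² ≤ C_P ||u'||_L².


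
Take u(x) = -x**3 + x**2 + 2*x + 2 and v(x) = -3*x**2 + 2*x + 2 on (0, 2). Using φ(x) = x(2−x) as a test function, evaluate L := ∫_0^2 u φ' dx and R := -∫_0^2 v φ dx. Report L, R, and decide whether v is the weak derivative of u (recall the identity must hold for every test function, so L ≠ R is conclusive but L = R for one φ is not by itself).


LHS = -8/15, RHS = -8/15. Yes, v = u' weakly.

u(x) = -x**3 + x**2 + 2*x + 2, classical derivative u'(x) = -3*x**2 + 2*x + 2.
φ(x) = x(2−x), so φ'(x) = 2 - 2*x.
Note φ(0) = φ(2) = 0, so the boundary term u·φ vanishes.
LHS = ∫_0^2 u(x) φ'(x) dx = ∫_0^2 (2*x^4 - 4*x^3 - 2*x^2 + 4) dx. Term by term:
  ∫_0^2 2*x^4 dx = 64/5;  ∫_0^2 -4*x^3 dx = -16;  ∫_0^2 -2*x^2 dx = -16/3;
  ∫_0^2 4 dx = 8.
Sum: 64/5 − 16 − 16/3 + 8 = -8/15.
So LHS = -8/15.
∫_0^2 v(x) φ(x) dx = ∫_0^2 (3*x^4 - 8*x^3 + 2*x^2 + 4*x) dx. Term by term:
  ∫_0^2 3*x^4 dx = 96/5;  ∫_0^2 -8*x^3 dx = -32;  ∫_0^2 2*x^2 dx = 16/3;
  ∫_0^2 4*x dx = 8.
Sum: 96/5 − 32 + 16/3 + 8 = 8/15.
So RHS = -∫_0^2 v(x) φ(x) dx = -8/15.
LHS = RHS, so the identity holds for this test φ.
Moreover u is smooth here and v(x) = u'(x) = -3*x**2 + 2*x + 2 pointwise, so the identity holds for every test function. Hence v is the weak derivative of u.


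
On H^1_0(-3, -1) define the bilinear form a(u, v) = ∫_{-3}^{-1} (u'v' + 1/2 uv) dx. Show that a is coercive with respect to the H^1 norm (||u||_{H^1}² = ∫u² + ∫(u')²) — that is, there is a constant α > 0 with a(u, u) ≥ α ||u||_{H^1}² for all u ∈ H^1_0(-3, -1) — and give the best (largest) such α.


α = (2 + π^2)/(4 + π^2)

Coercivity of a(·,·) on H^1_0(-3, -1) means a(u, u) ≥ α ||u||_{H^1}² for every u ∈ H^1_0.
The interval has length L = 2, and Poincaré/coercivity depend only on L. Here a(u, u) = ∫(u')² + (1/2)·∫u².
Here 0 < c = 1/2 < 1. The condition a(u,u) ≥ α||u||_{H^1}² reads (1−α)∫(u')² ≥ (α−c)∫u². Any admissible α is ≤ 1 (rapidly oscillating u have ∫u²/∫(u')² → 0), and α = 1 would force 0 ≥ (1−c)∫u², impossible since c < 1; so 1−α > 0. By the sharp Poincaré inequality on H^1_0 of an interval of length L, ∫(u')² ≥ (π/L)²∫u² with equality for the first sine mode sin(π(x−x₀)/L) (x₀ the left endpoint), so the inequality holds for all u iff (1−α)(π/L)² ≥ α − c, i.e. α ≤ ((π/L)² + c)/((π/L)² + 1) = (1 + c(L/π)²)/(1 + (L/π)²). With (π/L)² = π^2/4 and c = 1/2, the largest admissible constant is α = ((π/L)² + c)/((π/L)² + 1).
Simplifying, α = (2 + π^2)/(4 + π^2).


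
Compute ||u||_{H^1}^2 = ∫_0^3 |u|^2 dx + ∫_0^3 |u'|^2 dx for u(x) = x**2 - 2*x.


||u||_{H^1}^2 = 78/5

The H^1 norm (squared) on an interval (0, L) is
  ||u||_{H^1}^2 = ∫_0^L u(x)^2 dx + ∫_0^L u'(x)^2 dx.
Compute u'(x) = 2*x - 2.
Then u(x)^2 = x**4 - 4*x**3 + 4*x**2 and u'(x)^2 = 4*x**2 - 8*x + 4.
Integrate each monomial from 0 to 3 using ∫_0^3 c·x^n dx = c·3^(n+1)/(n+1):
  ∫_0^3 u(x)^2 dx = ∫_0^3 (x^4 - 4*x^3 + 4*x^2) dx. Term by term:
    ∫_0^3 x^4 dx = 243/5;  ∫_0^3 -4*x^3 dx = -81;  ∫_0^3 4*x^2 dx = 36.
  Sum: 243/5 − 81 + 36 = 18/5.
  ∫_0^3 u'(x)^2 dx = ∫_0^3 (4*x^2 - 8*x + 4) dx. Term by term:
    ∫_0^3 4*x^2 dx = 36;  ∫_0^3 -8*x dx = -36;  ∫_0^3 4 dx = 12.
  Sum: 36 − 36 + 12 = 12.
Adding: ||u||_{H^1}^2 = 18/5 + 12 = 78/5.


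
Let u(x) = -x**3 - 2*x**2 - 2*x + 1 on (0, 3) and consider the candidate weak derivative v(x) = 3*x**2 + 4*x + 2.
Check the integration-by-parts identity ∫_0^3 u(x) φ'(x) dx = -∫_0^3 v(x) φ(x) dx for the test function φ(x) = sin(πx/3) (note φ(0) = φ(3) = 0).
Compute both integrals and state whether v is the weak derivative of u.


LHS = -324/π^3 + 129/π, RHS = -129/π + 324/π^3. No, v is not the weak derivative of u.

u(x) = -x**3 - 2*x**2 - 2*x + 1, classical derivative u'(x) = -3*x**2 - 4*x - 2.
φ(x) = sin(πx/3), so φ'(x) = π*cos(π*x/3)/3.
Note φ(0) = φ(3) = 0, so the boundary term u·φ vanishes.
LHS = ∫_0^3 u(x) φ'(x) dx = ∫_0^3 (-π*x^3*cos(π*x/3)/3 - 2*π*x^2*cos(π*x/3)/3 - 2*π*x*cos(π*x/3)/3 + π*cos(π*x/3)/3) dx. Term by term:
  ∫_0^3 π*cos(π*x/3)/3 dx = 0;  ∫_0^3 -2*π*x*cos(π*x/3)/3 dx = 12/π;  ∫_0^3 -2*π*x^2*cos(π*x/3)/3 dx = 36/π;
  ∫_0^3 -π*x^3*cos(π*x/3)/3 dx = -324/π^3 + 81/π.
Sum: 0 + 12/π + 36/π + -324/π^3 + 81/π = -324/π^3 + 129/π.
So LHS = -324/π^3 + 129/π.
∫_0^3 v(x) φ(x) dx = ∫_0^3 (3*x^2*sin(π*x/3) + 4*x*sin(π*x/3) + 2*sin(π*x/3)) dx. Term by term:
  ∫_0^3 2*sin(π*x/3) dx = 12/π;  ∫_0^3 3*x^2*sin(π*x/3) dx = -324/π^3 + 81/π;  ∫_0^3 4*x*sin(π*x/3) dx = 36/π.
Sum: 12/π + -324/π^3 + 81/π + 36/π = -324/π^3 + 129/π.
So RHS = -∫_0^3 v(x) φ(x) dx = -129/π + 324/π^3.
LHS − RHS = -648/π^3 + 258/π ≠ 0, so the identity fails.
(For a valid weak derivative the identity must hold for EVERY test function, in particular this one. The failure shows v is NOT the weak derivative of u.)
Correct weak derivative would be u'(x) = -3*x**2 - 4*x - 2.


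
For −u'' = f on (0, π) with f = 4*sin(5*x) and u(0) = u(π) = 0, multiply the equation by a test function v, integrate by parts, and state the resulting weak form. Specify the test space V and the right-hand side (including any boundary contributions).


V = H^1_0(0, π) (so v(0) = v(π) = 0); weak form: ∫_0^π u'v' dx = ∫_0^π (4*sin(5*x)) v dx for all v ∈ V.

Multiply both sides by a test function v and integrate from 0 to π:
  ∫_0^π −u''(x) v(x) dx = ∫_0^π f(x) v(x) dx.
Integrate the LHS by parts once:
  ∫_0^π −u'' v dx = −[u'(x) v(x)]_0^π + ∫_0^π u'(x) v'(x) dx.
Thus ∫_0^π u'(x) v'(x) dx = ∫_0^π f(x) v(x) dx + [u'(x) v(x)]_0^π.
Choose V so that boundary terms are either known or forced to vanish.
u is Dirichlet: u(0) = u(π) = 0. Let V = H^1_0(0, π); then v(0) = v(π) = 0, and [u' v]_0^π = 0.
Weak formulation: find u (satisfying any essential BC) such that ∫_0^π u'(x) v'(x) dx = ∫_0^π f v dx for all v ∈ V.
Substituting f(x) = 4*sin(5*x), the right-hand side is ∫_0^π (4*sin(5*x)) v dx.


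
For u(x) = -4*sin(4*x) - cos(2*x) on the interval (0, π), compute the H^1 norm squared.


||u||_{H^1(0,π)}^2 = 277*π/2

u'(x) = 2*sin(2*x) - 16*cos(4*x).
Expand u² and (u')² and integrate term by term on (0, π), using: for integers n ≥ 1, ∫_0^π sin²(nx) dx = ∫_0^π cos²(nx) dx = π/2; for n ≠ n', ∫_0^π sin(nx)sin(n'x) dx = ∫_0^π cos(nx)cos(n'x) dx = 0; and by product-to-sum, ∫_0^π sin(nx)cos(n'x) dx = ½∫_0^π [sin((n+n')x) + sin((n−n')x)] dx, which is 0 when n+n' is even and 2n/(n²−n'²) when n+n' is odd (it need not vanish on (0, π)).
  u² squared terms: (-1)²·∫cos(2x)² dx = 1·π/2 = π/2;  (-4)²·∫sin(4x)² dx = 16·π/2 = 8*π.
  u² cross terms: 2·(-1)·(-4)·∫cos(2x)·sin(4x) dx = 8·(0) = 0.
  So ∫_0^π u² dx = π/2 + 8*π + 0 = 17*π/2.
  (u')² squared terms: (-16)²·∫cos(4x)² dx = 256·π/2 = 128*π;  (2)²·∫sin(2x)² dx = 4·π/2 = 2*π.
  (u')² cross terms: 2·(-16)·(2)·∫cos(4x)·sin(2x) dx = -64·(0) = 0.
  So ∫_0^π (u')² dx = 128*π + 2*π + 0 = 130*π.
||u||_{H^1}^2 = (17*π/2) + (130*π) = 277*π/2.


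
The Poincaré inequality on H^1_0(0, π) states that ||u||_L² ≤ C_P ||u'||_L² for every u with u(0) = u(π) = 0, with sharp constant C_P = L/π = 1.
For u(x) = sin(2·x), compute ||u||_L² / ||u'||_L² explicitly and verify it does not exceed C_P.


||u||_L² / ||u'||_L² = 1/2 < C_P = 1.

u(x) = sin(2·x), so u'(x) = 2*cos(2*x).
Writing u(x) = A·sin(kπx/L) with A = 1 and k = 2, use ∫_0^L sin²(kπx/L) dx = L/2 and ∫_0^L cos²(kπx/L) dx = L/2.
u² = 1·sin²(2·x) and (u')² = 4·cos²(2·x), and each of sin², cos² integrates to L/2 = π/2 over (0, π).
∫_0^π u² dx = π/2, so ||u||_L² = sqrt(2)*sqrt(π)/2.
∫_0^π (u')² dx = 2*π, so ||u'||_L² = sqrt(2)*sqrt(π).
Ratio ||u||_L² / ||u'||_L² = 1/2.
Sharp Poincaré constant on H^1_0(0, π) is C_P = L/π = 1, achieved by sin(x).
This is the k = 2 harmonic; the ratio L/(kπ) is strictly less than C_P = L/π, consistent with the sharp inequality ||u||_L² ≤ C_P ||u'||_L².


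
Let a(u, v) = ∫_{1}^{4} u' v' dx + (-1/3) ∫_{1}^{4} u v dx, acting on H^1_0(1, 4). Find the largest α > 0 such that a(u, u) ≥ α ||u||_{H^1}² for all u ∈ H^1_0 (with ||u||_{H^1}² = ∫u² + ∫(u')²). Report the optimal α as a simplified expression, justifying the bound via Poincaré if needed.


α = (-3 + π^2)/(9 + π^2)

Coercivity of a(·,·) on H^1_0(1, 4) means a(u, u) ≥ α ||u||_{H^1}² for every u ∈ H^1_0.
The interval has length L = 3, and Poincaré/coercivity depend only on L. Here a(u, u) = ∫(u')² + (-1/3)·∫u².
Here c = -1/3 < 0 with |c| < (π/L)² = π^2/9, so coercivity still holds. The condition a(u,u) ≥ α||u||_{H^1}² reads (1−α)∫(u')² ≥ (α−c)∫u². Any admissible α is ≤ 1 (rapidly oscillating u have ∫u²/∫(u')² → 0), and α = 1 would force 0 ≥ (1−c)∫u², impossible since c < 1; so 1−α > 0. By the sharp Poincaré inequality on H^1_0 of an interval of length L, ∫(u')² ≥ (π/L)²∫u² with equality for the first sine mode sin(π(x−x₀)/L) (x₀ the left endpoint), so the inequality holds for all u iff (1−α)(π/L)² ≥ α − c, i.e. α ≤ ((π/L)² + c)/((π/L)² + 1) = (1 + c(L/π)²)/(1 + (L/π)²). (Direct route, valid since c ≤ 0: Poincaré gives c∫u² ≥ c(L/π)²∫(u')², so a(u,u) ≥ (1 + c(L/π)²)∫(u')², while ||u||_{H^1}² ≤ (1 + (L/π)²)∫(u')²; dividing yields the same α.) With (π/L)² = π^2/9 and c = -1/3, the largest admissible constant is α = ((π/L)² + c)/((π/L)² + 1).
Simplifying, α = (-3 + π^2)/(9 + π^2).


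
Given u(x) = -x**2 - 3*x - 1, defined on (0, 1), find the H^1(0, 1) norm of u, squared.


||u||_{H^1}^2 = 257/10

The H^1 norm (squared) on an interval (0, L) is
  ||u||_{H^1}^2 = ∫_0^L u(x)^2 dx + ∫_0^L u'(x)^2 dx.
Compute u'(x) = -2*x - 3.
Then u(x)^2 = x**4 + 6*x**3 + 11*x**2 + 6*x + 1 and u'(x)^2 = 4*x**2 + 12*x + 9.
Integrate each monomial from 0 to 1 using ∫_0^1 c·x^n dx = c·1^(n+1)/(n+1):
  ∫_0^1 u(x)^2 dx = ∫_0^1 (x^4 + 6*x^3 + 11*x^2 + 6*x + 1) dx. Term by term:
    ∫_0^1 x^4 dx = 1/5;  ∫_0^1 6*x^3 dx = 3/2;  ∫_0^1 11*x^2 dx = 11/3;
    ∫_0^1 6*x dx = 3;  ∫_0^1 1 dx = 1.
  Sum: 1/5 + 3/2 + 11/3 + 3 + 1 = 281/30.
  ∫_0^1 u'(x)^2 dx = ∫_0^1 (4*x^2 + 12*x + 9) dx. Term by term:
    ∫_0^1 4*x^2 dx = 4/3;  ∫_0^1 12*x dx = 6;  ∫_0^1 9 dx = 9.
  Sum: 4/3 + 6 + 9 = 49/3.
Adding: ||u||_{H^1}^2 = 281/30 + 49/3 = 257/10.


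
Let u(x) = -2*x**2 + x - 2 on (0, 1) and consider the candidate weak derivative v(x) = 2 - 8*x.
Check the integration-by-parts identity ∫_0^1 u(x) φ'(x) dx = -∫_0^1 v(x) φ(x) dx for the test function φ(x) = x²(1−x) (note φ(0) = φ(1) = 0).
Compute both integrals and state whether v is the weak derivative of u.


LHS = 7/60, RHS = 7/30. No, v is not the weak derivative of u.

u(x) = -2*x**2 + x - 2, classical derivative u'(x) = 1 - 4*x.
φ(x) = x²(1−x), so φ'(x) = x*(2 - 3*x).
Note φ(0) = φ(1) = 0, so the boundary term u·φ vanishes.
LHS = ∫_0^1 u(x) φ'(x) dx = ∫_0^1 (6*x^4 - 7*x^3 + 8*x^2 - 4*x) dx. Term by term:
  ∫_0^1 6*x^4 dx = 6/5;  ∫_0^1 -7*x^3 dx = -7/4;  ∫_0^1 8*x^2 dx = 8/3;
  ∫_0^1 -4*x dx = -2.
Sum: 6/5 − 7/4 + 8/3 − 2 = 7/60.
So LHS = 7/60.
∫_0^1 v(x) φ(x) dx = ∫_0^1 (8*x^4 - 10*x^3 + 2*x^2) dx. Term by term:
  ∫_0^1 8*x^4 dx = 8/5;  ∫_0^1 -10*x^3 dx = -5/2;  ∫_0^1 2*x^2 dx = 2/3.
Sum: 8/5 − 5/2 + 2/3 = -7/30.
So RHS = -∫_0^1 v(x) φ(x) dx = 7/30.
LHS − RHS = -7/60 ≠ 0, so the identity fails.
(For a valid weak derivative the identity must hold for EVERY test function, in particular this one. The failure shows v is NOT the weak derivative of u.)
Correct weak derivative would be u'(x) = 1 - 4*x.


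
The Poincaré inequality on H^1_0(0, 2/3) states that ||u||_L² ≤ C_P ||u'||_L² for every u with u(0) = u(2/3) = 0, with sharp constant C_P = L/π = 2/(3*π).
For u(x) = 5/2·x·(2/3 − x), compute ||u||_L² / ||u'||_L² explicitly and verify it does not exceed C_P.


||u||_L² / ||u'||_L² = sqrt(10)/15 < C_P = 2/(3*π).

u(x) = 5/2·x·(2/3 − x), so u'(x) = 5/3 - 5*x.
u(x) = 5/2·x·(2/3 − x) vanishes at x = 0 and x = 2/3, so u ∈ H^1_0(0, 2/3). Differentiate via the product rule and integrate the resulting polynomials term by term.
  ∫_0^2/3 u² dx = ∫_0^2/3 (25*x^4/4 - 25*x^3/3 + 25*x^2/9) dx. Term by term:
    ∫_0^2/3 25*x^4/4 dx = 40/243;  ∫_0^2/3 -25*x^3/3 dx = -100/243;  ∫_0^2/3 25*x^2/9 dx = 200/729.
  Sum: 40/243 − 100/243 + 200/729 = 20/729.
  ∫_0^2/3 (u')² dx = ∫_0^2/3 (25*x^2 - 50*x/3 + 25/9) dx. Term by term:
    ∫_0^2/3 25*x^2 dx = 200/81;  ∫_0^2/3 -50*x/3 dx = -100/27;  ∫_0^2/3 25/9 dx = 50/27.
  Sum: 200/81 − 100/27 + 50/27 = 50/81.
∫_0^2/3 u² dx = 20/729, so ||u||_L² = 2*sqrt(5)/27.
∫_0^2/3 (u')² dx = 50/81, so ||u'||_L² = 5*sqrt(2)/9.
Ratio ||u||_L² / ||u'||_L² = sqrt(10)/15.
Sharp Poincaré constant on H^1_0(0, 2/3) is C_P = L/π = 2/(3*π), achieved by sin(3*π/2·x).
A polynomial bump cannot attain the sharp Poincaré constant (only the first sine eigenfunction does), so the ratio is strictly less than C_P, consistent with ||u||_L² ≤ C_P ||u'||_L².


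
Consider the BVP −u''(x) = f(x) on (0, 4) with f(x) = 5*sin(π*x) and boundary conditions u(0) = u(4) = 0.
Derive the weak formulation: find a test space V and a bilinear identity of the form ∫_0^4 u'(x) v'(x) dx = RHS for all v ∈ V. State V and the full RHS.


V = H^1_0(0, 4) (so v(0) = v(4) = 0); weak form: ∫_0^4 u'v' dx = ∫_0^4 (5*sin(π*x)) v dx for all v ∈ V.

Multiply both sides by a test function v and integrate from 0 to 4:
  ∫_0^4 −u''(x) v(x) dx = ∫_0^4 f(x) v(x) dx.
Integrate the LHS by parts once:
  ∫_0^4 −u'' v dx = −[u'(x) v(x)]_0^4 + ∫_0^4 u'(x) v'(x) dx.
Thus ∫_0^4 u'(x) v'(x) dx = ∫_0^4 f(x) v(x) dx + [u'(x) v(x)]_0^4.
Choose V so that boundary terms are either known or forced to vanish.
u is Dirichlet: u(0) = u(4) = 0. Let V = H^1_0(0, 4); then v(0) = v(4) = 0, and [u' v]_0^4 = 0.
Weak formulation: find u (satisfying any essential BC) such that ∫_0^4 u'(x) v'(x) dx = ∫_0^4 f v dx for all v ∈ V.
Substituting f(x) = 5*sin(π*x), the right-hand side is ∫_0^4 (5*sin(π*x)) v dx.


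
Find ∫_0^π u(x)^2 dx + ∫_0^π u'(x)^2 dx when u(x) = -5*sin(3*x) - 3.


||u||_{H^1(0,π)}^2 = 20 + 134*π

u'(x) = -15*cos(3*x).
Expand u² and (u')² and integrate term by term on (0, π), using: for integers n ≥ 1, ∫_0^π sin²(nx) dx = ∫_0^π cos²(nx) dx = π/2; for n ≠ n', ∫_0^π sin(nx)sin(n'x) dx = ∫_0^π cos(nx)cos(n'x) dx = 0; and by product-to-sum, ∫_0^π sin(nx)cos(n'x) dx = ½∫_0^π [sin((n+n')x) + sin((n−n')x)] dx, which is 0 when n+n' is even and 2n/(n²−n'²) when n+n' is odd (it need not vanish on (0, π)). For the constant mode: ∫_0^π 1 dx = π, ∫_0^π cos(nx) dx = 0, ∫_0^π sin(nx) dx = (1−(−1)^n)/n.
  u² squared terms: (-3)²·∫1 dx = 9·π = 9*π;  (-5)²·∫sin(3x)² dx = 25·π/2 = 25*π/2.
  u² cross terms: 2·(-3)·(-5)·∫1·sin(3x) dx = 30·(2/3) = 20.
  So ∫_0^π u² dx = 9*π + 25*π/2 + 20 = 20 + 43*π/2.
  (u')² squared terms: (-15)²·∫cos(3x)² dx = 225·π/2 = 225*π/2.
  So ∫_0^π (u')² dx = 225*π/2.
||u||_{H^1}^2 = (20 + 43*π/2) + (225*π/2) = 20 + 134*π.


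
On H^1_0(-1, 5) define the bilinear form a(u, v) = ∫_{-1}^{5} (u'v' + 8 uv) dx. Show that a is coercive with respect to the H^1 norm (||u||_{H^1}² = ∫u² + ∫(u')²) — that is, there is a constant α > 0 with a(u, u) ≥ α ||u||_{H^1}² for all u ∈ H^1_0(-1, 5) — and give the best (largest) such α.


α = 1

Coercivity of a(·,·) on H^1_0(-1, 5) means a(u, u) ≥ α ||u||_{H^1}² for every u ∈ H^1_0.
The interval has length L = 6, and Poincaré/coercivity depend only on L. Here a(u, u) = ∫(u')² + (8)·∫u².
Here c = 8 ≥ 1, so a(u,u) = ∫(u')² + c∫u² ≥ ∫(u')² + ∫u² = ||u||_{H^1}², i.e. α = 1 works. No larger α is possible: a(u,u) ≥ α||u||_{H^1}² means (1−α)∫(u')² ≥ (α−c)∫u², and for the modes u_n = sin(nπ(x−x₀)/L) (x₀ the left endpoint) one has ∫u_n²/∫(u_n')² = (L/(nπ))² → 0, so a(u_n,u_n)/||u_n||_{H^1}² → 1. Hence the optimal constant is α = 1.
Therefore α = 1.


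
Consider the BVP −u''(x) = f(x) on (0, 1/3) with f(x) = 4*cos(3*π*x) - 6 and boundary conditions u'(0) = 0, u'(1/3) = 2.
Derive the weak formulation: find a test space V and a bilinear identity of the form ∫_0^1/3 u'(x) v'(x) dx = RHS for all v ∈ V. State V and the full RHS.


V = H^1(0, 1/3) (v unrestricted at boundary; u is determined up to an additive constant); weak form: ∫_0^1/3 u'v' dx = ∫_0^1/3 (4*cos(3*π*x) - 6) v dx + 2·v(1/3) for all v ∈ V.

Multiply both sides by a test function v and integrate from 0 to 1/3:
  ∫_0^1/3 −u''(x) v(x) dx = ∫_0^1/3 f(x) v(x) dx.
Integrate the LHS by parts once:
  ∫_0^1/3 −u'' v dx = −[u'(x) v(x)]_0^1/3 + ∫_0^1/3 u'(x) v'(x) dx.
Thus ∫_0^1/3 u'(x) v'(x) dx = ∫_0^1/3 f(x) v(x) dx + [u'(x) v(x)]_0^1/3.
Choose V so that boundary terms are either known or forced to vanish.
u has inhomogeneous Neumann u'(0) = 0, u'(1/3) = 2. [u' v]_0^1/3 = (2)·v(1/3) − (0)·v(0) = 2·v(1/3). Take V = H^1(0, 1/3); boundary term becomes part of RHS.
Weak formulation: find u (satisfying any essential BC) such that ∫_0^1/3 u'(x) v'(x) dx = ∫_0^1/3 f v dx + 2·v(1/3) for all v ∈ V (Neumann data are natural BCs: they enter the RHS as boundary terms).
Substituting f(x) = 4*cos(3*π*x) - 6, the right-hand side is ∫_0^1/3 (4*cos(3*π*x) - 6) v dx + 2·v(1/3).
Compatibility check (pure Neumann): taking v ≡ 1 ∈ V gives 0 = ∫_0^1/3 f dx + (2) − (0), i.e. ∫_0^1/3 f dx must equal u'(0) − u'(1/3) = -2. Indeed ∫_0^1/3 (4*cos(3*π*x) - 6) dx = -2, so the data are compatible. The solution is then unique only up to an additive constant (fix it e.g. by requiring ∫_0^1/3 u dx = 0).


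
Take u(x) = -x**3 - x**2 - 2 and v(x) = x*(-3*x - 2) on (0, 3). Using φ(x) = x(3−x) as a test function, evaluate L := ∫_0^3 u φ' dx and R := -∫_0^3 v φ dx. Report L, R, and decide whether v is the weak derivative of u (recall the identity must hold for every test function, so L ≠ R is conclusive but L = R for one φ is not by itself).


LHS = 999/20, RHS = 999/20. Yes, v = u' weakly.

u(x) = -x**3 - x**2 - 2, classical derivative u'(x) = -3*x**2 - 2*x.
φ(x) = x(3−x), so φ'(x) = 3 - 2*x.
Note φ(0) = φ(3) = 0, so the boundary term u·φ vanishes.
LHS = ∫_0^3 u(x) φ'(x) dx = ∫_0^3 (2*x^4 - x^3 - 3*x^2 + 4*x - 6) dx. Term by term:
  ∫_0^3 2*x^4 dx = 486/5;  ∫_0^3 -x^3 dx = -81/4;  ∫_0^3 -3*x^2 dx = -27;
  ∫_0^3 4*x dx = 18;  ∫_0^3 -6 dx = -18.
Sum: 486/5 − 81/4 − 27 + 18 − 18 = 999/20.
So LHS = 999/20.
∫_0^3 v(x) φ(x) dx = ∫_0^3 (3*x^4 - 7*x^3 - 6*x^2) dx. Term by term:
  ∫_0^3 3*x^4 dx = 729/5;  ∫_0^3 -7*x^3 dx = -567/4;  ∫_0^3 -6*x^2 dx = -54.
Sum: 729/5 − 567/4 − 54 = -999/20.
So RHS = -∫_0^3 v(x) φ(x) dx = 999/20.
LHS = RHS, so the identity holds for this test φ.
Moreover u is smooth here and v(x) = u'(x) = -3*x**2 - 2*x pointwise, so the identity holds for every test function. Hence v is the weak derivative of u.


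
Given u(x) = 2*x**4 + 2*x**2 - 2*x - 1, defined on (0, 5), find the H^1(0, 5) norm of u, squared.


||u||_{H^1}^2 = 106160375/63

The H^1 norm (squared) on an interval (0, L) is
  ||u||_{H^1}^2 = ∫_0^L u(x)^2 dx + ∫_0^L u'(x)^2 dx.
Compute u'(x) = 8*x**3 + 4*x - 2.
Then u(x)^2 = 4*x**8 + 8*x**6 - 8*x**5 - 8*x**3 + 4*x + 1 and u'(x)^2 = 64*x**6 + 64*x**4 - 32*x**3 + 16*x**2 - 16*x + 4.
Integrate each monomial from 0 to 5 using ∫_0^5 c·x^n dx = c·5^(n+1)/(n+1):
  ∫_0^5 u(x)^2 dx = ∫_0^5 (4*x^8 + 8*x^6 - 8*x^5 - 8*x^3 + 4*x + 1) dx. Term by term:
    ∫_0^5 4*x^8 dx = 7812500/9;  ∫_0^5 8*x^6 dx = 625000/7;  ∫_0^5 -8*x^5 dx = -62500/3;
    ∫_0^5 -8*x^3 dx = -1250;  ∫_0^5 4*x dx = 50;  ∫_0^5 1 dx = 5.
  Sum: 7812500/9 + 625000/7 − 62500/3 − 1250 + 50 + 5 = 58924715/63.
  ∫_0^5 u'(x)^2 dx = ∫_0^5 (64*x^6 + 64*x^4 - 32*x^3 + 16*x^2 - 16*x + 4) dx. Term by term:
    ∫_0^5 64*x^6 dx = 5000000/7;  ∫_0^5 64*x^4 dx = 40000;  ∫_0^5 -32*x^3 dx = -5000;
    ∫_0^5 16*x^2 dx = 2000/3;  ∫_0^5 -16*x dx = -200;  ∫_0^5 4 dx = 20.
  Sum: 5000000/7 + 40000 − 5000 + 2000/3 − 200 + 20 = 15745220/21.
Adding: ||u||_{H^1}^2 = 58924715/63 + 15745220/21 = 106160375/63.
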